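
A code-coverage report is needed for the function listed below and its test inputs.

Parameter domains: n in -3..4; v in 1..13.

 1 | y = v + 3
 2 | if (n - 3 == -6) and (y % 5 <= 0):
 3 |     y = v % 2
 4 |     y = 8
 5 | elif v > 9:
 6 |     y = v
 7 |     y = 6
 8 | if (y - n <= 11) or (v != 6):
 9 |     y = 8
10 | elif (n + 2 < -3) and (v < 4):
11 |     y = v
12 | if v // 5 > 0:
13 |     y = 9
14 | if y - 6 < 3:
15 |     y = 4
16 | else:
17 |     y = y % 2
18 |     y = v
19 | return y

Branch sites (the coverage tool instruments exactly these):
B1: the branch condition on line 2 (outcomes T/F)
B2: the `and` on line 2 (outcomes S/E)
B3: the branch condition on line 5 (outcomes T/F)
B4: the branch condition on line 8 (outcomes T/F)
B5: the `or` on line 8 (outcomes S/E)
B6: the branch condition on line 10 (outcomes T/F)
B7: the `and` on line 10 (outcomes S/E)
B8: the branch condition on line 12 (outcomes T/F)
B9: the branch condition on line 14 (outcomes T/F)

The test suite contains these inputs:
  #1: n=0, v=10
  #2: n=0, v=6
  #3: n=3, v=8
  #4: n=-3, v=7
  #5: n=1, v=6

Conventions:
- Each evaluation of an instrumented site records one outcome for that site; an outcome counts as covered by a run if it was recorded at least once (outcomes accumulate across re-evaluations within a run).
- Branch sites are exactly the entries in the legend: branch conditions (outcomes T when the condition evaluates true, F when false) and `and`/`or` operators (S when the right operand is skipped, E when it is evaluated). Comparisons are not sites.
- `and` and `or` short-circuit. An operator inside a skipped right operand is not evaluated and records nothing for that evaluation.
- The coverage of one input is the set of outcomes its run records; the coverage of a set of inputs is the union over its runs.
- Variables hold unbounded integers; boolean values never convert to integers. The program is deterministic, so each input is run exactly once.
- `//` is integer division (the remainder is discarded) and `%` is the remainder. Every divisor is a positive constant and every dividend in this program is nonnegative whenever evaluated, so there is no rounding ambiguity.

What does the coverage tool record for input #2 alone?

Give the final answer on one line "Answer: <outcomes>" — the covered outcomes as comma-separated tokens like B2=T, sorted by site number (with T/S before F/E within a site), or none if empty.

Tracing the run of input #2 (n=0, v=6):
  B2->S, B1->F, B3->F, B5->S, B4->T, B8->T, B9->F
distinct outcomes covered: B1=F, B2=S, B3=F, B4=T, B5=S, B8=T, B9=F

Answer: B1=F, B2=S, B3=F, B4=T, B5=S, B8=T, B9=F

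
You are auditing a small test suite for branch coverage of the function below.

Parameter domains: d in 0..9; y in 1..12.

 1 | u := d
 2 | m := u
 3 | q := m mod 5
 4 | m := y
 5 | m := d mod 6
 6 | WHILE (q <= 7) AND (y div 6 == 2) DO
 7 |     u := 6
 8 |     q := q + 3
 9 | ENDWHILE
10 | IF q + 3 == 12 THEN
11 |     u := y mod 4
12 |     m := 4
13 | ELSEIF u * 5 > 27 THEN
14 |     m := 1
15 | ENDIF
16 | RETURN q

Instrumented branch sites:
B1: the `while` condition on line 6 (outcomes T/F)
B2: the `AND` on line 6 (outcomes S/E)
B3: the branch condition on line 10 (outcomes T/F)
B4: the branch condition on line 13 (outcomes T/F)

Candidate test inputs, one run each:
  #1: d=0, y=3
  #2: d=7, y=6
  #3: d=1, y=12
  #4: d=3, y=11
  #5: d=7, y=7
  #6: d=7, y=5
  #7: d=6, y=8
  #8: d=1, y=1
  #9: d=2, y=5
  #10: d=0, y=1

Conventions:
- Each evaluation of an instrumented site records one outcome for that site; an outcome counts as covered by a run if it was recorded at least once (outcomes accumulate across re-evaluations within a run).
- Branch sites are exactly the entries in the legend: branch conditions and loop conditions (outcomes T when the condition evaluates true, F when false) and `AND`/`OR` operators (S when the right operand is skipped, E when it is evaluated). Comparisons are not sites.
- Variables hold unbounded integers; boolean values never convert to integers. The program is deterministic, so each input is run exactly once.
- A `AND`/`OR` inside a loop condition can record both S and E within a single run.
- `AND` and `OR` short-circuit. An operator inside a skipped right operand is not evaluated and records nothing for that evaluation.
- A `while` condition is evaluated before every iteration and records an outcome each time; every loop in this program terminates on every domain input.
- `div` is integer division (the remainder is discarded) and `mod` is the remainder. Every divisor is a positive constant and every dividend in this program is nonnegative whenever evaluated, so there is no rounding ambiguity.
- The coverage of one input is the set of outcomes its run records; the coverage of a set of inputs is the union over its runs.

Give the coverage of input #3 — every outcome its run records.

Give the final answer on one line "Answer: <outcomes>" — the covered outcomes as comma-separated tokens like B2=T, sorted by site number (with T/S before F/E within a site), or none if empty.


Running input #3 (d=1, y=12), event by event:
  B2->E, B1->T, B2->E, B1->T, B2->E, B1->T, B2->S, B1->F, B3->F, B4->T
deduplicating events, the covered set is: B1=T, B1=F, B2=S, B2=E, B3=F, B4=T
Answer: B1=T, B1=F, B2=S, B2=E, B3=F, B4=T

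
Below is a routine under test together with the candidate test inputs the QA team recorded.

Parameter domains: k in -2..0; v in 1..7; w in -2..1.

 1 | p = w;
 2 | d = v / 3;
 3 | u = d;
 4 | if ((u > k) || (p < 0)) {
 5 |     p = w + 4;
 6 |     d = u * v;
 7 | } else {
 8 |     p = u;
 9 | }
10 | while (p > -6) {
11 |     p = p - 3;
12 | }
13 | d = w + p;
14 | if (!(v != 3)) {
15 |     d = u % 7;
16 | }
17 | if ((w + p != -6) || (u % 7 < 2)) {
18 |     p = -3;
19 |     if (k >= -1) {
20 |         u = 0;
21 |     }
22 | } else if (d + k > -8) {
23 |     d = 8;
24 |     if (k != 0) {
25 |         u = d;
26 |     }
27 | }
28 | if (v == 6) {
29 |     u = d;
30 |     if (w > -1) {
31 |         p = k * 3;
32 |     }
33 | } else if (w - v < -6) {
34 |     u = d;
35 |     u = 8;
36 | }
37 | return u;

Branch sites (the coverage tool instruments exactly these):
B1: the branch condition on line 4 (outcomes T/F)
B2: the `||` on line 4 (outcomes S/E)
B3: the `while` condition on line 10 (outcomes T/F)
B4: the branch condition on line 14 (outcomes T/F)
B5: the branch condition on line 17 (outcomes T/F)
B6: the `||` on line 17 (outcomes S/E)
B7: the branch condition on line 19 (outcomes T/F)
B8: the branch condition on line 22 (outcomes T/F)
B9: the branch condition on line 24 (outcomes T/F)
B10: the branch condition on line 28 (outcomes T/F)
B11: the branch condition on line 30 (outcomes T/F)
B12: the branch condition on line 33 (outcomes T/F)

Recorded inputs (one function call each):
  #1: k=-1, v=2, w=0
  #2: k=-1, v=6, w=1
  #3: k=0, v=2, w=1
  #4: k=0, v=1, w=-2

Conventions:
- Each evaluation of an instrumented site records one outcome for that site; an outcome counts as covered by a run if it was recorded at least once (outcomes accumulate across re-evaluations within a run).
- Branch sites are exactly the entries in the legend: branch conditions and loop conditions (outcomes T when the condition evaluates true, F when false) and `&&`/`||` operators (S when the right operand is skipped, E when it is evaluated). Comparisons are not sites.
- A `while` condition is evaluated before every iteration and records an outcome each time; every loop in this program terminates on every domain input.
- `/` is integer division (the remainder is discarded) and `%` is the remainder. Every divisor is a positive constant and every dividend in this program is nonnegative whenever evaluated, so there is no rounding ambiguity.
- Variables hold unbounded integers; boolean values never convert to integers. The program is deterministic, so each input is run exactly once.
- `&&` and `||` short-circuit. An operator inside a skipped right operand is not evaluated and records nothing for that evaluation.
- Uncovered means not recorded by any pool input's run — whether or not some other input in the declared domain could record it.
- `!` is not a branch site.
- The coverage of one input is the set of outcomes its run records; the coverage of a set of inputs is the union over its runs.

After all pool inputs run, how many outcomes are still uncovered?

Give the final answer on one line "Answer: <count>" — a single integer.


run #1 (k=-1, v=2, w=0) runs B2->S, B1->T, B3->T, B3->T, B3->T, B3->T, B3->F, B4->F, B6->S, B5->T, B7->T, B10->F, B12->F; records B1=T, B2=S, B3=T, B3=F, B4=F, B5=T, B6=S, B7=T, B10=F, B12=F
run #2 (k=-1, v=6, w=1) runs B2->S, B1->T, B3->T, B3->T, B3->T, B3->T, B3->F, B4->F, B6->E, B5->F, B8->T, B9->T, B10->T, B11->T; records B1=T, B2=S, B3=T, B3=F, B4=F, B5=F, B6=E, B8=T, B9=T, B10=T, B11=T
run #3 (k=0, v=2, w=1) runs B2->E, B1->F, B3->T, B3->T, B3->F, B4->F, B6->S, B5->T, B7->T, B10->F, B12->F; records B1=F, B2=E, B3=T, B3=F, B4=F, B5=T, B6=S, B7=T, B10=F, B12=F
run #4 (k=0, v=1, w=-2) runs B2->E, B1->T, B3->T, B3->T, B3->T, B3->F, B4->F, B6->S, B5->T, B7->T, B10->F, B12->F; records B1=T, B2=E, B3=T, B3=F, B4=F, B5=T, B6=S, B7=T, B10=F, B12=F
union over the pool: B1=T, B1=F, B2=S, B2=E, B3=T, B3=F, B4=F, B5=T, B5=F, B6=S, B6=E, B7=T, B8=T, B9=T, B10=T, B10=F, B11=T, B12=F
uncovered (6 of 24): B4=T, B7=F, B8=F, B9=F, B11=F, B12=T
Answer: 6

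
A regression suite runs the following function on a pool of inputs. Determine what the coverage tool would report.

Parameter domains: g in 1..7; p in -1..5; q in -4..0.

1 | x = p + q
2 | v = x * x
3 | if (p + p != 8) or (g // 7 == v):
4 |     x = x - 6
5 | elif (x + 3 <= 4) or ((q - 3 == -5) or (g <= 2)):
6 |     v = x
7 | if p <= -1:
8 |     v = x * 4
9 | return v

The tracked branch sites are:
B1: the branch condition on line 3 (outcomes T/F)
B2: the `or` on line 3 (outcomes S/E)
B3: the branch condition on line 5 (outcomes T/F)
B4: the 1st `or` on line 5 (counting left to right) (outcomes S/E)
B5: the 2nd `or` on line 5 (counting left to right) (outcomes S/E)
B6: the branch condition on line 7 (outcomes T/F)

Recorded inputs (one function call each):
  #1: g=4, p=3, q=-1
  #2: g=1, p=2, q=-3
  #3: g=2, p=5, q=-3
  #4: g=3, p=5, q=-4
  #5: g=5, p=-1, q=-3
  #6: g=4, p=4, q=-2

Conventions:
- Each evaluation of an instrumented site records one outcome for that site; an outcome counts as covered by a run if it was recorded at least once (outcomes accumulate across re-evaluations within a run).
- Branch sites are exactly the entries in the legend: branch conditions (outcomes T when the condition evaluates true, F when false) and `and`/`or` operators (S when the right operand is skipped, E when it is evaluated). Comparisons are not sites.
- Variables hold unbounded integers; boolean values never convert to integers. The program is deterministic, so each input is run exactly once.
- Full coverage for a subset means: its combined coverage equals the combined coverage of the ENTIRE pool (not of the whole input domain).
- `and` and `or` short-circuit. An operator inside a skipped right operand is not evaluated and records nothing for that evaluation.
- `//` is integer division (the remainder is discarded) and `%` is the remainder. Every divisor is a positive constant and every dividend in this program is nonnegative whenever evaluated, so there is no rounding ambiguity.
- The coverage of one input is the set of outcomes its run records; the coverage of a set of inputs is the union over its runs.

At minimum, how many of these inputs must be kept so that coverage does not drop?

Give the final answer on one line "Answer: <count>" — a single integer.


input #1, g=4, p=3, q=-1: outcomes B1=T, B2=S, B6=F
input #2, g=1, p=2, q=-3: outcomes B1=T, B2=S, B6=F
input #3, g=2, p=5, q=-3: outcomes B1=T, B2=S, B6=F
input #4, g=3, p=5, q=-4: outcomes B1=T, B2=S, B6=F
input #5, g=5, p=-1, q=-3: outcomes B1=T, B2=S, B6=T
input #6, g=4, p=4, q=-2: outcomes B1=F, B2=E, B3=T, B4=E, B5=S, B6=F
together the pool reaches 9 outcomes: B1=T, B1=F, B2=S, B2=E, B3=T, B4=E, B5=S, B6=T, B6=F
checked all size-1 subsets: none covers 9 outcomes (max 6/9)
the canonical winner is {5, 6}: size 2, full 9-outcome coverage, earliest index list among size-2 covers
Answer: 2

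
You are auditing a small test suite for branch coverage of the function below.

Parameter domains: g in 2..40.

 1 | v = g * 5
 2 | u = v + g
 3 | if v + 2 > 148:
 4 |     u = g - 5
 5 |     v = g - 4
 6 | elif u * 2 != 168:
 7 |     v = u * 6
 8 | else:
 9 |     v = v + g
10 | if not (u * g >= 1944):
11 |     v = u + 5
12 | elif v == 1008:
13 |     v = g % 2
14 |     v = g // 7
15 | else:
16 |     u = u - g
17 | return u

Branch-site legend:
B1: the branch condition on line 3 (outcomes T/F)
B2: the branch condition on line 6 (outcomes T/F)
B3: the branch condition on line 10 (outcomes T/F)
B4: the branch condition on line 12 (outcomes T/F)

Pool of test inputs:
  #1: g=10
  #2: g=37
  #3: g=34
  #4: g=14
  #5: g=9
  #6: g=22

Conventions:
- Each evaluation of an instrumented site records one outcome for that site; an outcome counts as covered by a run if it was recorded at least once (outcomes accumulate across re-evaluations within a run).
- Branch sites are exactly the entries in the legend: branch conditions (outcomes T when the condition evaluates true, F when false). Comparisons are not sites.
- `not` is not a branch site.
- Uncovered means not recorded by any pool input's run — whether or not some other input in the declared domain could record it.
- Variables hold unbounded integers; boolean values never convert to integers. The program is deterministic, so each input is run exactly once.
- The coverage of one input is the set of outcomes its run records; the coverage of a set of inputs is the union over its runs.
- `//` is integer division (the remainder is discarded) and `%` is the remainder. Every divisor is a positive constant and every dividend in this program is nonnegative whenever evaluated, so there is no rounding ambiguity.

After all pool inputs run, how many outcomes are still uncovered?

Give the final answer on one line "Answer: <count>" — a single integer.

input #1 (g=10): events B1->F, B2->T, B3->T; covers B1=F, B2=T, B3=T
input #2 (g=37): events B1->T, B3->T; covers B1=T, B3=T
input #3 (g=34): events B1->T, B3->T; covers B1=T, B3=T
input #4 (g=14): events B1->F, B2->F, B3->T; covers B1=F, B2=F, B3=T
input #5 (g=9): events B1->F, B2->T, B3->T; covers B1=F, B2=T, B3=T
input #6 (g=22): events B1->F, B2->T, B3->F, B4->F; covers B1=F, B2=T, B3=F, B4=F
union over the pool: B1=T, B1=F, B2=T, B2=F, B3=T, B3=F, B4=F
uncovered (1 of 8): B4=T

Answer: 1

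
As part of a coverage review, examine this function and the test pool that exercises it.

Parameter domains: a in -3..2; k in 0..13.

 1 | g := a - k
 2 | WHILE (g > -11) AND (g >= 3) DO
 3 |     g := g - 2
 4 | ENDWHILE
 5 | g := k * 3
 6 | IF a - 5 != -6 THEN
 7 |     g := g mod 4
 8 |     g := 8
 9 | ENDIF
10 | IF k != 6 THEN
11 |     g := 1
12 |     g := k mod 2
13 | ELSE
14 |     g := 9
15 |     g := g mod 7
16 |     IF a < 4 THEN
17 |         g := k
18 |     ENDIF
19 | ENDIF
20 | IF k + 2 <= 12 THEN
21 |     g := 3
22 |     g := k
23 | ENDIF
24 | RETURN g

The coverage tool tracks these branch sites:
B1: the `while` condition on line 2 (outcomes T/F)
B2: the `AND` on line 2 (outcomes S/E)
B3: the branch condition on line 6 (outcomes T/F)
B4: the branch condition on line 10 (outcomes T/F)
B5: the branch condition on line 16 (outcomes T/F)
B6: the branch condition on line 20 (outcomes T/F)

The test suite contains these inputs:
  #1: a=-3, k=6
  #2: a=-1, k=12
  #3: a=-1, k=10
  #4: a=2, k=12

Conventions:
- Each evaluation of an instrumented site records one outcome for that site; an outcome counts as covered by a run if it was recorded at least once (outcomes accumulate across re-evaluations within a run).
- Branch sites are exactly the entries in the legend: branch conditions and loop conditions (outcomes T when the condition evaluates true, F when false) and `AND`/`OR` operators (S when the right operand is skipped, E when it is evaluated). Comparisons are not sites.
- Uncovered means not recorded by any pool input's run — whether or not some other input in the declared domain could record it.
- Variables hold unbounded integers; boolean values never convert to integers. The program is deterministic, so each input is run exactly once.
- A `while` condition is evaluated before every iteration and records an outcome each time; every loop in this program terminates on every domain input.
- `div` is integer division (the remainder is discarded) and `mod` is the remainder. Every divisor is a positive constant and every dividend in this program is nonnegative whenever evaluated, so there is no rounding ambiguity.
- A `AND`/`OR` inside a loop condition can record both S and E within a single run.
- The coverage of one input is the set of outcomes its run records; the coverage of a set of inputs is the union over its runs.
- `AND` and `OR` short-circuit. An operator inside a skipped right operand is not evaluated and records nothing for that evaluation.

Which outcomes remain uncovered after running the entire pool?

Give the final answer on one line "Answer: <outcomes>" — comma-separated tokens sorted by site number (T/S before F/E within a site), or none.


#1 (a=-3, k=6) -> covered: B1=F, B2=E, B3=T, B4=F, B5=T, B6=T
#2 (a=-1, k=12) -> covered: B1=F, B2=S, B3=F, B4=T, B6=F
#3 (a=-1, k=10) -> covered: B1=F, B2=S, B3=F, B4=T, B6=T
#4 (a=2, k=12) -> covered: B1=F, B2=E, B3=T, B4=T, B6=F
union over the pool: B1=F, B2=S, B2=E, B3=T, B3=F, B4=T, B4=F, B5=T, B6=T, B6=F
uncovered (2 of 12): B1=T, B5=F
Answer: B1=T, B5=F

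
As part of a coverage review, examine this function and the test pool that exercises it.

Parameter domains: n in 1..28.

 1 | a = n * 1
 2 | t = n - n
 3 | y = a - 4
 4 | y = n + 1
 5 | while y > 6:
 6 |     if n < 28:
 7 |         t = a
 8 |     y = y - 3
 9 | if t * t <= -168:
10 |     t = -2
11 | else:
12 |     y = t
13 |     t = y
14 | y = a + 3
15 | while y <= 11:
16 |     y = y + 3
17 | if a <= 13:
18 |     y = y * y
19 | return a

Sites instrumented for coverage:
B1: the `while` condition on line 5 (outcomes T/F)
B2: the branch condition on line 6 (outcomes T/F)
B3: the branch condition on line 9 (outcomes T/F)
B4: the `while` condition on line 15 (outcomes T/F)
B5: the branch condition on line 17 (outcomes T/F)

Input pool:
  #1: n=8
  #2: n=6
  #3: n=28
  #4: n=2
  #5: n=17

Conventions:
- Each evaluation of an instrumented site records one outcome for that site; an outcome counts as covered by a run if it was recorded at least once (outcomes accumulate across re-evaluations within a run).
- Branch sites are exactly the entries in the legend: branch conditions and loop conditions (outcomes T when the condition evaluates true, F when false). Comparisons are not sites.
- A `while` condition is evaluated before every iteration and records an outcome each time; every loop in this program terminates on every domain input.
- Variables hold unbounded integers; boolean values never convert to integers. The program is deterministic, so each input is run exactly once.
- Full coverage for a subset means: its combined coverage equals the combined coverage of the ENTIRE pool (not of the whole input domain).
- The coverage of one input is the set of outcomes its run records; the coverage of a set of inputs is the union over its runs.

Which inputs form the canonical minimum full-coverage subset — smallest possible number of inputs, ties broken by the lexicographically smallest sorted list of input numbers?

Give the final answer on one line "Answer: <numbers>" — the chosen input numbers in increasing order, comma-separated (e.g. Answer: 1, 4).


test 1 (n=8) fires B1->T, B2->T, B1->F, B3->F, B4->T, B4->F, B5->T; hits B1=T, B1=F, B2=T, B3=F, B4=T, B4=F, B5=T
test 2 (n=6) fires B1->T, B2->T, B1->F, B3->F, B4->T, B4->F, B5->T; hits B1=T, B1=F, B2=T, B3=F, B4=T, B4=F, B5=T
test 3 (n=28) fires B1->T, B2->F, B1->T, B2->F, B1->T, B2->F, B1->T, B2->F, B1->T, B2->F, B1->T, B2->F, B1->T, B2->F, ...; hits B1=T, B1=F, B2=F, B3=F, B4=F, B5=F
test 4 (n=2) fires B1->F, B3->F, B4->T, B4->T, B4->T, B4->F, B5->T; hits B1=F, B3=F, B4=T, B4=F, B5=T
test 5 (n=17) fires B1->T, B2->T, B1->T, B2->T, B1->T, B2->T, B1->T, B2->T, B1->F, B3->F, B4->F, B5->F; hits B1=T, B1=F, B2=T, B3=F, B4=F, B5=F
pool-wide coverage (9 outcomes): B1=T, B1=F, B2=T, B2=F, B3=F, B4=T, B4=F, B5=T, B5=F
size 1 is not enough: best union over all size-1 subsets is 7/9
size 2: inputs {1, 3} cover all 9 outcomes, and no lexicographically smaller subset of this size does
Answer: 1, 3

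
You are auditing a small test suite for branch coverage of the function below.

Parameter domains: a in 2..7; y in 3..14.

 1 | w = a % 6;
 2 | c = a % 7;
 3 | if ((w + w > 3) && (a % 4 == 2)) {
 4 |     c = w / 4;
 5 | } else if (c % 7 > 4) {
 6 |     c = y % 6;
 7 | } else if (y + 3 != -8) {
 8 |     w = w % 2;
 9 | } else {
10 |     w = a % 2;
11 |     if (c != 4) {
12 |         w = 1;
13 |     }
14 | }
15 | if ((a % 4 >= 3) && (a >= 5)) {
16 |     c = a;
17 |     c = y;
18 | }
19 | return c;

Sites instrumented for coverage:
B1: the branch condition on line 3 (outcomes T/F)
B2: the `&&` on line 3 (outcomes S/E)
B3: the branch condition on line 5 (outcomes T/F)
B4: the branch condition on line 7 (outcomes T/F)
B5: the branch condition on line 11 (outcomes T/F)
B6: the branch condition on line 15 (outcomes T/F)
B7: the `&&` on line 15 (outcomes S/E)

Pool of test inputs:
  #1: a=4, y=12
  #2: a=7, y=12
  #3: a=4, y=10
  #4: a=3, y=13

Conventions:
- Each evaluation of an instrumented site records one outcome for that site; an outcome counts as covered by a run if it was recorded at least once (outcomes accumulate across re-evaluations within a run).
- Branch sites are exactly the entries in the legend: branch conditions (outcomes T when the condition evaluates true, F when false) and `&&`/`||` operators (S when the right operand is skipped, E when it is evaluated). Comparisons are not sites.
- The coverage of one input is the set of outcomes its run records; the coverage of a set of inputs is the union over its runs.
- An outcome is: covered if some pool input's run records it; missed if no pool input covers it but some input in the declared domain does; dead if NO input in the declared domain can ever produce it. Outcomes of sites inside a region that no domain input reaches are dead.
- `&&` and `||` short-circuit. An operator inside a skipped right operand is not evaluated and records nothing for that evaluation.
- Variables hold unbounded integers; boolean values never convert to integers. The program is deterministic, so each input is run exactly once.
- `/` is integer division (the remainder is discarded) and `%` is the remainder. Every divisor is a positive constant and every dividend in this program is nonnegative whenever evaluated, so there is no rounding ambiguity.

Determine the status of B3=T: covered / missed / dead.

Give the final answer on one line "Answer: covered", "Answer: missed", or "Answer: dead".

no pool input records B3=T
but domain input (a=5, y=3) does record it -> reachable, so missed

Answer: missed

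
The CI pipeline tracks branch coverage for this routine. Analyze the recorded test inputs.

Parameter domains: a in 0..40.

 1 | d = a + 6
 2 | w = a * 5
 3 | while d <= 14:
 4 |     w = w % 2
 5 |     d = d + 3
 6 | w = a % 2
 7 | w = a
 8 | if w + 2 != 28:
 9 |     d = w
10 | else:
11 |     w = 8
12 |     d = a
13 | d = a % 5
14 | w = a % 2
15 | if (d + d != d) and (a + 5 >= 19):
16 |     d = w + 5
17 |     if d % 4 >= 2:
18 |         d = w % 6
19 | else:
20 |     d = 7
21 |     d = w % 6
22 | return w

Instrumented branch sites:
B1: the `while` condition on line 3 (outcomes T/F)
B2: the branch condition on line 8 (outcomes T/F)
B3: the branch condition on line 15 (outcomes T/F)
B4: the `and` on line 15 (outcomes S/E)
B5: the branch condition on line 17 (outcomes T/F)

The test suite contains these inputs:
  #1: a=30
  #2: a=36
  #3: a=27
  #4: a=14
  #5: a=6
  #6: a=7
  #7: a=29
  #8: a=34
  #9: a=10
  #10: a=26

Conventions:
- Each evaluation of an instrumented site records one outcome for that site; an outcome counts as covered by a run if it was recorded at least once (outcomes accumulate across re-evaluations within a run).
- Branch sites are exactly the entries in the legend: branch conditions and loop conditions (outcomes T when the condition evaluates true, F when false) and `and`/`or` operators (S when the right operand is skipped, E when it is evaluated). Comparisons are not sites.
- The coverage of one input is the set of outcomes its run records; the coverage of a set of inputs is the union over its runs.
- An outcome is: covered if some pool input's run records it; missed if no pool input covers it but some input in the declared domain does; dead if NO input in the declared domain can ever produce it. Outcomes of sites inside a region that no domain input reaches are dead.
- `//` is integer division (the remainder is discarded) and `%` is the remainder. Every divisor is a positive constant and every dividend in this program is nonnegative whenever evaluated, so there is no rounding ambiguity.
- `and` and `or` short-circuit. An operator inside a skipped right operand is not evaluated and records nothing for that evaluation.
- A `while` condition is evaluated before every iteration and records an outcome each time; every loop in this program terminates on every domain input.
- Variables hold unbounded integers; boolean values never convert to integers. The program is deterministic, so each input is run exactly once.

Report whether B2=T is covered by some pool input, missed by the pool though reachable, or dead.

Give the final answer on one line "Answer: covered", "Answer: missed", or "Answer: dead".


B2=T is recorded by pool input(s) 1, 2, 3, 4, 5, 6, 7, 8, 9 -> covered
Answer: covered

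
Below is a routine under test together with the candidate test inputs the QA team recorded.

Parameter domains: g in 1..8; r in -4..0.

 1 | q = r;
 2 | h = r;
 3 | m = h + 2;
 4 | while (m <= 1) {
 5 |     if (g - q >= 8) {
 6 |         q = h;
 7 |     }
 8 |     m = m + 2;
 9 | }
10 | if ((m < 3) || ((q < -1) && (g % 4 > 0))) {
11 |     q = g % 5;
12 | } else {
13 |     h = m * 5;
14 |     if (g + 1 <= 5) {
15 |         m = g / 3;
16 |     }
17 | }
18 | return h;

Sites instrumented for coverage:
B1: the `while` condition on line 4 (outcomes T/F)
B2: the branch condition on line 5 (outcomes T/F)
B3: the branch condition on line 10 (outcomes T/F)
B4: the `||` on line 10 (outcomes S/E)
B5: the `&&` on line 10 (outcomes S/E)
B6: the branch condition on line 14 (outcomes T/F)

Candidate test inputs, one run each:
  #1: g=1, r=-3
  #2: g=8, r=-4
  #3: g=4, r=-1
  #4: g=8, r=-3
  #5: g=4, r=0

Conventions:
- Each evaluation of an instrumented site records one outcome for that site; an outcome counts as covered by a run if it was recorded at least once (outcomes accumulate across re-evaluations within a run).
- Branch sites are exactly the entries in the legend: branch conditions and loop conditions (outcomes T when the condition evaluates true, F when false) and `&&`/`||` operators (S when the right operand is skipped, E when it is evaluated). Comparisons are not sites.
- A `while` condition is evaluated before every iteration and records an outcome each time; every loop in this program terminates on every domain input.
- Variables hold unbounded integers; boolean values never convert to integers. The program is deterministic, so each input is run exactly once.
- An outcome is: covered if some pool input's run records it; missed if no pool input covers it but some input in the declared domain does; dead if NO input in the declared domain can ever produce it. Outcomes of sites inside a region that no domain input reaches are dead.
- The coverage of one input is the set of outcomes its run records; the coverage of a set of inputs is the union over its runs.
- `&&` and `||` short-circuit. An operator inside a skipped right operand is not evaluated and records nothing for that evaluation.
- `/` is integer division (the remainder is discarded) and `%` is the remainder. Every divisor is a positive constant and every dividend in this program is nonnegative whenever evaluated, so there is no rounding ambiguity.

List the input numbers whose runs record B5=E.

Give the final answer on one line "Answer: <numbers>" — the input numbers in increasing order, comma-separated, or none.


input #1 (g=1, r=-3): produces B5=E
input #2 (g=8, r=-4): does not produce B5=E
input #3 (g=4, r=-1): does not produce B5=E
input #4 (g=8, r=-3): produces B5=E
input #5 (g=4, r=0): does not produce B5=E
Answer: 1, 4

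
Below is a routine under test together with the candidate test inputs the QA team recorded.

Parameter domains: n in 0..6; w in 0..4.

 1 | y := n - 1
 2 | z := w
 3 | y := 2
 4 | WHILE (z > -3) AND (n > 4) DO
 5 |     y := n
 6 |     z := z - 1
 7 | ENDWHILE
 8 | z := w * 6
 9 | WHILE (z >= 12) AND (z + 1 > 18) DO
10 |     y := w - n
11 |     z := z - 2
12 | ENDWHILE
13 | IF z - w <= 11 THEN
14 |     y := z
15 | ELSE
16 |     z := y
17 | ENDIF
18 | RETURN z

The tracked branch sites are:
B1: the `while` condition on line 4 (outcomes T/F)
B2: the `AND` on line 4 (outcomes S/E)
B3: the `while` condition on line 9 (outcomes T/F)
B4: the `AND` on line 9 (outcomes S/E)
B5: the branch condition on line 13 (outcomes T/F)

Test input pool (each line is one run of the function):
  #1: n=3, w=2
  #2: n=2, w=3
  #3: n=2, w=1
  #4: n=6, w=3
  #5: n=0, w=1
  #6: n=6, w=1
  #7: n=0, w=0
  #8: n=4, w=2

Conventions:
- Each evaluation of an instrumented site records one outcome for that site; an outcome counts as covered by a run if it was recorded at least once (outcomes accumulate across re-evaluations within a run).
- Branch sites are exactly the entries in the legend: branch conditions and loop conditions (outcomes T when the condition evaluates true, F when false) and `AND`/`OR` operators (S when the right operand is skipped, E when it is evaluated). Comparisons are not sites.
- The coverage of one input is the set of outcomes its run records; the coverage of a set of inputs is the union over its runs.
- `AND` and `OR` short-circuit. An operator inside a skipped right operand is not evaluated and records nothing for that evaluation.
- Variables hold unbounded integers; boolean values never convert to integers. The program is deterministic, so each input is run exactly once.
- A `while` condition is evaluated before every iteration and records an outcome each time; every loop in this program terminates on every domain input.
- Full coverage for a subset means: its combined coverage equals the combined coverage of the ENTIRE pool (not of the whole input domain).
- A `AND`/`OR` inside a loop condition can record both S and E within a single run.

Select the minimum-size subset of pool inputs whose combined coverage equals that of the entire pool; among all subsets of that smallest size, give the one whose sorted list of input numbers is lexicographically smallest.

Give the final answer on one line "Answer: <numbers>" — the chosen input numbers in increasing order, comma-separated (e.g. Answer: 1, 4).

run #1 (n=3, w=2) runs B2->E, B1->F, B4->E, B3->F, B5->T; records B1=F, B2=E, B3=F, B4=E, B5=T
run #2 (n=2, w=3) runs B2->E, B1->F, B4->E, B3->T, B4->E, B3->F, B5->F; records B1=F, B2=E, B3=T, B3=F, B4=E, B5=F
run #3 (n=2, w=1) runs B2->E, B1->F, B4->S, B3->F, B5->T; records B1=F, B2=E, B3=F, B4=S, B5=T
run #4 (n=6, w=3) runs B2->E, B1->T, B2->E, B1->T, B2->E, B1->T, B2->E, B1->T, B2->E, B1->T, B2->E, B1->T, B2->S, B1->F, ...; records B1=T, B1=F, B2=S, B2=E, B3=T, B3=F, B4=E, B5=F
run #5 (n=0, w=1) runs B2->E, B1->F, B4->S, B3->F, B5->T; records B1=F, B2=E, B3=F, B4=S, B5=T
run #6 (n=6, w=1) runs B2->E, B1->T, B2->E, B1->T, B2->E, B1->T, B2->E, B1->T, B2->S, B1->F, B4->S, B3->F, B5->T; records B1=T, B1=F, B2=S, B2=E, B3=F, B4=S, B5=T
run #7 (n=0, w=0) runs B2->E, B1->F, B4->S, B3->F, B5->T; records B1=F, B2=E, B3=F, B4=S, B5=T
run #8 (n=4, w=2) runs B2->E, B1->F, B4->E, B3->F, B5->T; records B1=F, B2=E, B3=F, B4=E, B5=T
pool-wide coverage (10 outcomes): B1=T, B1=F, B2=S, B2=E, B3=T, B3=F, B4=S, B4=E, B5=T, B5=F
every size-1 subset falls short of the 10 outcomes (best: 8/10)
the canonical winner is {2, 6}: size 2, full 10-outcome coverage, earliest index list among size-2 covers

Answer: 2, 6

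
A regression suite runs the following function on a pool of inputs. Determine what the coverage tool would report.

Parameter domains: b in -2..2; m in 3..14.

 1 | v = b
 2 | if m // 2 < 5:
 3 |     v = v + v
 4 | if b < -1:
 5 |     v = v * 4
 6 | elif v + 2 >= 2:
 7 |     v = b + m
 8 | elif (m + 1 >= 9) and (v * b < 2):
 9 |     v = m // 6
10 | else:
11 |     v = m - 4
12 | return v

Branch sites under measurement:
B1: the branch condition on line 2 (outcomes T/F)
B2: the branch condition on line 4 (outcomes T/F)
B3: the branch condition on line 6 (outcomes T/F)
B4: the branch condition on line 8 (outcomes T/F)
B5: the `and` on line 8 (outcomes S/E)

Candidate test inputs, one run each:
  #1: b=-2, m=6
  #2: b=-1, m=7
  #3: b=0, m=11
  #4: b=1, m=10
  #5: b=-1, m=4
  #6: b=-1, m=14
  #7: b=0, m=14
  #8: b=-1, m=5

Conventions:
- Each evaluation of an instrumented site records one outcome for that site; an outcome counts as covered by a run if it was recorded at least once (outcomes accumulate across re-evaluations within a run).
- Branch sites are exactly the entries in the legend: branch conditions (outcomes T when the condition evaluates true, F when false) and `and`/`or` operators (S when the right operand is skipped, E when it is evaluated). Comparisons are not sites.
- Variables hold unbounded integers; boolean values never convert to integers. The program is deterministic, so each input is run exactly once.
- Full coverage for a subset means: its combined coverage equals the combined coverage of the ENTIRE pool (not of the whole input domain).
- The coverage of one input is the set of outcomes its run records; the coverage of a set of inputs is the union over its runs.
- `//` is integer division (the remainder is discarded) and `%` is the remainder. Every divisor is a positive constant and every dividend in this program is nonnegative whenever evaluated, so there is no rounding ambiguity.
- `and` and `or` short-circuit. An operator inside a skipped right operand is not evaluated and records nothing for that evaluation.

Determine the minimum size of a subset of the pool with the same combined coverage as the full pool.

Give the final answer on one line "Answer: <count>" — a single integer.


input #1, b=-2, m=6: events B1->T, B2->T; outcomes B1=T, B2=T
input #2, b=-1, m=7: events B1->T, B2->F, B3->F, B5->S, B4->F; outcomes B1=T, B2=F, B3=F, B4=F, B5=S
input #3, b=0, m=11: events B1->F, B2->F, B3->T; outcomes B1=F, B2=F, B3=T
input #4, b=1, m=10: events B1->F, B2->F, B3->T; outcomes B1=F, B2=F, B3=T
input #5, b=-1, m=4: events B1->T, B2->F, B3->F, B5->S, B4->F; outcomes B1=T, B2=F, B3=F, B4=F, B5=S
input #6, b=-1, m=14: events B1->F, B2->F, B3->F, B5->E, B4->T; outcomes B1=F, B2=F, B3=F, B4=T, B5=E
input #7, b=0, m=14: events B1->F, B2->F, B3->T; outcomes B1=F, B2=F, B3=T
input #8, b=-1, m=5: events B1->T, B2->F, B3->F, B5->S, B4->F; outcomes B1=T, B2=F, B3=F, B4=F, B5=S
the full pool covers 10 outcomes: B1=T, B1=F, B2=T, B2=F, B3=T, B3=F, B4=T, B4=F, B5=S, B5=E
every size-1 subset falls short of the 10 outcomes (best: 5/10)
every size-2 subset falls short of the 10 outcomes (best: 8/10)
every size-3 subset falls short of the 10 outcomes (best: 9/10)
at size 4, {1, 2, 3, 6} reaches all 10 outcomes; every lexicographically earlier size-4 subset fails
Answer: 4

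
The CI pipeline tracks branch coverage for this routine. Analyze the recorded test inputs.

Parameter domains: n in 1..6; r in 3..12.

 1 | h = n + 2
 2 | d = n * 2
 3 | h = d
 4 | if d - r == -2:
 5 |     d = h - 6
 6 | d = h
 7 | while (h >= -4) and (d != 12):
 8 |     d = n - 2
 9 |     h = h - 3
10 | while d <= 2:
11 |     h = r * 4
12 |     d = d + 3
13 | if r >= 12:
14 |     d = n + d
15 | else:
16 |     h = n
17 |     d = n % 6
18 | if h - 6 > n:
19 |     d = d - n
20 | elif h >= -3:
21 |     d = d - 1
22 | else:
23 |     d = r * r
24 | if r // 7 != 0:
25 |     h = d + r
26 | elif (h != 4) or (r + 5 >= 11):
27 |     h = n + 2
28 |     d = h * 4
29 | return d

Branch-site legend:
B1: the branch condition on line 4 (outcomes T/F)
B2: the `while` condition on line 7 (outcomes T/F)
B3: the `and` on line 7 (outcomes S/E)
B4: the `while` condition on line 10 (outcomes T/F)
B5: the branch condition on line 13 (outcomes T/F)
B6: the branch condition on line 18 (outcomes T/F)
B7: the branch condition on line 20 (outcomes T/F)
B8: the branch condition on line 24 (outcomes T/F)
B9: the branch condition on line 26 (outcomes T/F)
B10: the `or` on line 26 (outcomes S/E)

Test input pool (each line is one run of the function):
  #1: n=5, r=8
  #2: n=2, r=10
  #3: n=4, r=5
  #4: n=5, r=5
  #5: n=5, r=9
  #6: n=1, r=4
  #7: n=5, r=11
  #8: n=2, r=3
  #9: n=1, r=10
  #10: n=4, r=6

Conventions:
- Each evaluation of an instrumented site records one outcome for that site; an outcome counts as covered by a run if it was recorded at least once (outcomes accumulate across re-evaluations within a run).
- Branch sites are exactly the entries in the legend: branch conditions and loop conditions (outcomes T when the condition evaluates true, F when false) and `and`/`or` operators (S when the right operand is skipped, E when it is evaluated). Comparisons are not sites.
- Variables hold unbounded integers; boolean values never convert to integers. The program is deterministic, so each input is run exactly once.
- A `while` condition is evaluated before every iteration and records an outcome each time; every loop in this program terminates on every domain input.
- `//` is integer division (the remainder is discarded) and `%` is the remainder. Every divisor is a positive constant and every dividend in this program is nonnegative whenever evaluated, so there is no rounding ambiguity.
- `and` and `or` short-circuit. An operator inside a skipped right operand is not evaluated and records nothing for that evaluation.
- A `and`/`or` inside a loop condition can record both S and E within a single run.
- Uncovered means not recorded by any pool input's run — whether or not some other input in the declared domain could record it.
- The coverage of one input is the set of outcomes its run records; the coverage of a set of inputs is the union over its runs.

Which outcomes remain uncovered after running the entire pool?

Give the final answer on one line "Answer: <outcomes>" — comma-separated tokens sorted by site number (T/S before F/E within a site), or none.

test 1 (n=5, r=8) fires B1->F, B3->E, B2->T, B3->E, B2->T, B3->E, B2->T, B3->E, B2->T, B3->E, B2->T, B3->S, B2->F, B4->F, ...; hits B1=F, B2=T, B2=F, B3=S, B3=E, B4=F, B5=F, B6=F, B7=T, B8=T
test 2 (n=2, r=10) fires B1->F, B3->E, B2->T, B3->E, B2->T, B3->E, B2->T, B3->S, B2->F, B4->T, B4->F, B5->F, B6->F, B7->T, ...; hits B1=F, B2=T, B2=F, B3=S, B3=E, B4=T, B4=F, B5=F, B6=F, B7=T, B8=T
test 3 (n=4, r=5) fires B1->F, B3->E, B2->T, B3->E, B2->T, B3->E, B2->T, B3->E, B2->T, B3->E, B2->T, B3->S, B2->F, B4->T, ...; hits B1=F, B2=T, B2=F, B3=S, B3=E, B4=T, B4=F, B5=F, B6=F, B7=T, B8=F, B9=F, B10=E
test 4 (n=5, r=5) fires B1->F, B3->E, B2->T, B3->E, B2->T, B3->E, B2->T, B3->E, B2->T, B3->E, B2->T, B3->S, B2->F, B4->F, ...; hits B1=F, B2=T, B2=F, B3=S, B3=E, B4=F, B5=F, B6=F, B7=T, B8=F, B9=T, B10=S
test 5 (n=5, r=9) fires B1->F, B3->E, B2->T, B3->E, B2->T, B3->E, B2->T, B3->E, B2->T, B3->E, B2->T, B3->S, B2->F, B4->F, ...; hits B1=F, B2=T, B2=F, B3=S, B3=E, B4=F, B5=F, B6=F, B7=T, B8=T
test 6 (n=1, r=4) fires B1->T, B3->E, B2->T, B3->E, B2->T, B3->E, B2->T, B3->S, B2->F, B4->T, B4->T, B4->F, B5->F, B6->F, ...; hits B1=T, B2=T, B2=F, B3=S, B3=E, B4=T, B4=F, B5=F, B6=F, B7=T, B8=F, B9=T, B10=S
test 7 (n=5, r=11) fires B1->F, B3->E, B2->T, B3->E, B2->T, B3->E, B2->T, B3->E, B2->T, B3->E, B2->T, B3->S, B2->F, B4->F, ...; hits B1=F, B2=T, B2=F, B3=S, B3=E, B4=F, B5=F, B6=F, B7=T, B8=T
test 8 (n=2, r=3) fires B1->F, B3->E, B2->T, B3->E, B2->T, B3->E, B2->T, B3->S, B2->F, B4->T, B4->F, B5->F, B6->F, B7->T, ...; hits B1=F, B2=T, B2=F, B3=S, B3=E, B4=T, B4=F, B5=F, B6=F, B7=T, B8=F, B9=T, B10=S
test 9 (n=1, r=10) fires B1->F, B3->E, B2->T, B3->E, B2->T, B3->E, B2->T, B3->S, B2->F, B4->T, B4->T, B4->F, B5->F, B6->F, ...; hits B1=F, B2=T, B2=F, B3=S, B3=E, B4=T, B4=F, B5=F, B6=F, B7=T, B8=T
test 10 (n=4, r=6) fires B1->F, B3->E, B2->T, B3->E, B2->T, B3->E, B2->T, B3->E, B2->T, B3->E, B2->T, B3->S, B2->F, B4->T, ...; hits B1=F, B2=T, B2=F, B3=S, B3=E, B4=T, B4=F, B5=F, B6=F, B7=T, B8=F, B9=T, B10=E
union over the pool: B1=T, B1=F, B2=T, B2=F, B3=S, B3=E, B4=T, B4=F, B5=F, B6=F, B7=T, B8=T, B8=F, B9=T, B9=F, B10=S, B10=E
uncovered (3 of 20): B5=T, B6=T, B7=F

Answer: B5=T, B6=T, B7=F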